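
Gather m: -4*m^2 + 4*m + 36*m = -4*m^2 + 40*m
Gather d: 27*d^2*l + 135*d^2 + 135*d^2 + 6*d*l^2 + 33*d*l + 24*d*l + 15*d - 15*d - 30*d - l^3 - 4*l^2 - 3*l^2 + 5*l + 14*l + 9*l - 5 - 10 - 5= d^2*(27*l + 270) + d*(6*l^2 + 57*l - 30) - l^3 - 7*l^2 + 28*l - 20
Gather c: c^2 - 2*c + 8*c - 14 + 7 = c^2 + 6*c - 7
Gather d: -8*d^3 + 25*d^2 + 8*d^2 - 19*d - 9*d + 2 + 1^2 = -8*d^3 + 33*d^2 - 28*d + 3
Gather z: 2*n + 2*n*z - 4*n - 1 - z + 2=-2*n + z*(2*n - 1) + 1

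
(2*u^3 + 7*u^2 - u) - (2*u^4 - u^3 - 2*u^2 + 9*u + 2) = -2*u^4 + 3*u^3 + 9*u^2 - 10*u - 2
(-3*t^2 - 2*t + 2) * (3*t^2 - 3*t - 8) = -9*t^4 + 3*t^3 + 36*t^2 + 10*t - 16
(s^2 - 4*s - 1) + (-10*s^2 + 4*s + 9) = 8 - 9*s^2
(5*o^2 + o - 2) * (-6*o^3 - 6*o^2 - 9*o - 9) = -30*o^5 - 36*o^4 - 39*o^3 - 42*o^2 + 9*o + 18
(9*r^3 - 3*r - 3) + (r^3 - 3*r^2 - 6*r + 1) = 10*r^3 - 3*r^2 - 9*r - 2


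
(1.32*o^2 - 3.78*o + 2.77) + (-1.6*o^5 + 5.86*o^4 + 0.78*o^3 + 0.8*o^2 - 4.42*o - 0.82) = -1.6*o^5 + 5.86*o^4 + 0.78*o^3 + 2.12*o^2 - 8.2*o + 1.95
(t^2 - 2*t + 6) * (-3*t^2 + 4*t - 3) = -3*t^4 + 10*t^3 - 29*t^2 + 30*t - 18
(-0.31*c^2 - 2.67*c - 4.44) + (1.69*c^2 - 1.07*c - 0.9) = 1.38*c^2 - 3.74*c - 5.34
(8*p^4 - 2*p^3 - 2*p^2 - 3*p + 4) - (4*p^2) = 8*p^4 - 2*p^3 - 6*p^2 - 3*p + 4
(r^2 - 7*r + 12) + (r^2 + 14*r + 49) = 2*r^2 + 7*r + 61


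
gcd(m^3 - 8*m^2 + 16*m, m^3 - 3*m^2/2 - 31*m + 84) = m - 4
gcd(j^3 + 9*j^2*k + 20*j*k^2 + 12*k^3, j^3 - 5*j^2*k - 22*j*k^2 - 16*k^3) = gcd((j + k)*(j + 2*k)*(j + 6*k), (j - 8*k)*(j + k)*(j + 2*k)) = j^2 + 3*j*k + 2*k^2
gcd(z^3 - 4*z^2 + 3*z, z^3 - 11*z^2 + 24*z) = z^2 - 3*z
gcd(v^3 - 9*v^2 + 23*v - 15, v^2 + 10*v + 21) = 1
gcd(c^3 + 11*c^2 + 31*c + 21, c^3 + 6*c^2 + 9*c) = c + 3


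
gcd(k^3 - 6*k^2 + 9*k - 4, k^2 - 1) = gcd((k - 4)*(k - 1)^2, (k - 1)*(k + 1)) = k - 1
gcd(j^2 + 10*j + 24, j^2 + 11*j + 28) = j + 4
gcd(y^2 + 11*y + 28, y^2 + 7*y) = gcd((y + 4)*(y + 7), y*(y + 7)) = y + 7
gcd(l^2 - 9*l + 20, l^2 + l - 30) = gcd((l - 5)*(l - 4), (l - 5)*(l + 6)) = l - 5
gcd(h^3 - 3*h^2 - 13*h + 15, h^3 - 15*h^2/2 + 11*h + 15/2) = h - 5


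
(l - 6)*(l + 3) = l^2 - 3*l - 18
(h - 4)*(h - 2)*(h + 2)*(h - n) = h^4 - h^3*n - 4*h^3 + 4*h^2*n - 4*h^2 + 4*h*n + 16*h - 16*n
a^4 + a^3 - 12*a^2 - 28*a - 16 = (a - 4)*(a + 1)*(a + 2)^2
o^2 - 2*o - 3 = (o - 3)*(o + 1)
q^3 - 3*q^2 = q^2*(q - 3)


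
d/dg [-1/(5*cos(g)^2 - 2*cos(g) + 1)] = 2*(1 - 5*cos(g))*sin(g)/(5*cos(g)^2 - 2*cos(g) + 1)^2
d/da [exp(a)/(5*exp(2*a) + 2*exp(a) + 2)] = (2 - 5*exp(2*a))*exp(a)/(25*exp(4*a) + 20*exp(3*a) + 24*exp(2*a) + 8*exp(a) + 4)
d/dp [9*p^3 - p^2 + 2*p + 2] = 27*p^2 - 2*p + 2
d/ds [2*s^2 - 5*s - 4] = 4*s - 5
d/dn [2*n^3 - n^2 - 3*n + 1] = 6*n^2 - 2*n - 3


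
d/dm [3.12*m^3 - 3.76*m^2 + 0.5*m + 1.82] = 9.36*m^2 - 7.52*m + 0.5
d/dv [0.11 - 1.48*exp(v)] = -1.48*exp(v)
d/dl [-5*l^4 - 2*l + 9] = -20*l^3 - 2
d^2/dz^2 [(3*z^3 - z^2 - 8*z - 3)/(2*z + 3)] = 6*(4*z^3 + 18*z^2 + 27*z + 9)/(8*z^3 + 36*z^2 + 54*z + 27)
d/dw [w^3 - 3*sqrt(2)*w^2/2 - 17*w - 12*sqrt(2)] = 3*w^2 - 3*sqrt(2)*w - 17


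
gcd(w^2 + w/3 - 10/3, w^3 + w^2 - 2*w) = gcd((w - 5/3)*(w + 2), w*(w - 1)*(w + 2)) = w + 2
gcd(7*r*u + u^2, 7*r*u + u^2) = 7*r*u + u^2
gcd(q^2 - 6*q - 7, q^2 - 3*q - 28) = q - 7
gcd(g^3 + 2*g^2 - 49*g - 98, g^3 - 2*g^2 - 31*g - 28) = g - 7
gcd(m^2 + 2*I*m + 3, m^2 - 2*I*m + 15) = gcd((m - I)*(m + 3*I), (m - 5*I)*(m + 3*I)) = m + 3*I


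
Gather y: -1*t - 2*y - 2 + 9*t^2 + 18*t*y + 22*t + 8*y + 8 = 9*t^2 + 21*t + y*(18*t + 6) + 6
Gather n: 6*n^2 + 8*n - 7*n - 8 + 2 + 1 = 6*n^2 + n - 5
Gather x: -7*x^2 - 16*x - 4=-7*x^2 - 16*x - 4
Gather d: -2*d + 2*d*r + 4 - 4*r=d*(2*r - 2) - 4*r + 4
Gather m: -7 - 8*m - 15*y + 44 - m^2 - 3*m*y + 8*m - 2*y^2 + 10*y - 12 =-m^2 - 3*m*y - 2*y^2 - 5*y + 25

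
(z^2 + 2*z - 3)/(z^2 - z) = (z + 3)/z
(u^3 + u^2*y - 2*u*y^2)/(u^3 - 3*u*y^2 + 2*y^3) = u/(u - y)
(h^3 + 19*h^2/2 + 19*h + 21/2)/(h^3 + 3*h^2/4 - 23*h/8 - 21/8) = 4*(h + 7)/(4*h - 7)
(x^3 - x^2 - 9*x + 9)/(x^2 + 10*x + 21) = (x^2 - 4*x + 3)/(x + 7)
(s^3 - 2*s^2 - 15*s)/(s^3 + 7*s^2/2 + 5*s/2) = 2*(s^2 - 2*s - 15)/(2*s^2 + 7*s + 5)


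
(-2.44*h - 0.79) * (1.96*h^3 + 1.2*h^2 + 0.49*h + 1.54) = -4.7824*h^4 - 4.4764*h^3 - 2.1436*h^2 - 4.1447*h - 1.2166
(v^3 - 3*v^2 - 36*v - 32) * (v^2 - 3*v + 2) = v^5 - 6*v^4 - 25*v^3 + 70*v^2 + 24*v - 64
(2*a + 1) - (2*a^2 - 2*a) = -2*a^2 + 4*a + 1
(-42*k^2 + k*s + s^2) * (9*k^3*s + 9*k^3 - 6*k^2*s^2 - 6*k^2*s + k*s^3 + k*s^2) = -378*k^5*s - 378*k^5 + 261*k^4*s^2 + 261*k^4*s - 39*k^3*s^3 - 39*k^3*s^2 - 5*k^2*s^4 - 5*k^2*s^3 + k*s^5 + k*s^4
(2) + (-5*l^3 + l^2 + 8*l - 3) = -5*l^3 + l^2 + 8*l - 1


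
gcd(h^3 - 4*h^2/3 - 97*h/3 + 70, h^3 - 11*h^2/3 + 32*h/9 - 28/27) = h - 7/3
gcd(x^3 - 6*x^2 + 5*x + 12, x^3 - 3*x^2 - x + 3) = x^2 - 2*x - 3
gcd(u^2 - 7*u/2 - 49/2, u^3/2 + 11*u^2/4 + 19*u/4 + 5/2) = 1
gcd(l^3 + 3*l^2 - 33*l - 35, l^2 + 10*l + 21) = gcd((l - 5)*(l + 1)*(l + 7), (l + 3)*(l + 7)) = l + 7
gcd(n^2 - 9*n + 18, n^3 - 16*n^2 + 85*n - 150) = n - 6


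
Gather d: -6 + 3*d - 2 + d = 4*d - 8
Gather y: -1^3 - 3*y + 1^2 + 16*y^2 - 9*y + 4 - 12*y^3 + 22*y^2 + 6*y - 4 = -12*y^3 + 38*y^2 - 6*y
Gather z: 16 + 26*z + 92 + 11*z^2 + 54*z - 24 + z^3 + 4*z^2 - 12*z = z^3 + 15*z^2 + 68*z + 84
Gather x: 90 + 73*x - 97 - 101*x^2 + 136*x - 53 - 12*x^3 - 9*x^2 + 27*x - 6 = -12*x^3 - 110*x^2 + 236*x - 66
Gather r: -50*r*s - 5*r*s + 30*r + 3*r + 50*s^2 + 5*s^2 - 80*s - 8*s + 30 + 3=r*(33 - 55*s) + 55*s^2 - 88*s + 33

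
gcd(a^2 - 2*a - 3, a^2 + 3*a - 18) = a - 3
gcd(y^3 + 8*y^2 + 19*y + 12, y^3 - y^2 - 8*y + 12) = y + 3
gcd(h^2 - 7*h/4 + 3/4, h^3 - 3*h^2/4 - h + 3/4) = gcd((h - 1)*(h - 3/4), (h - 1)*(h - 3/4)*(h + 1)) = h^2 - 7*h/4 + 3/4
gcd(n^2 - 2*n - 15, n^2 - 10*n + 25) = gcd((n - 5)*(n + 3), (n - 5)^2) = n - 5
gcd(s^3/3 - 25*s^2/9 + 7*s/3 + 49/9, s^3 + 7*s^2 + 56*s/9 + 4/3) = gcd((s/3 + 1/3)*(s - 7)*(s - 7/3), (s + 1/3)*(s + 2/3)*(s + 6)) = 1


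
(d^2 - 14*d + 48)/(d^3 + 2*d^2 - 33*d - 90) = (d - 8)/(d^2 + 8*d + 15)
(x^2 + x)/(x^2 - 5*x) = (x + 1)/(x - 5)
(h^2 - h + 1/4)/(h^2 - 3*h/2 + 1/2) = (h - 1/2)/(h - 1)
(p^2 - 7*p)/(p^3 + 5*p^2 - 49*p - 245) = p/(p^2 + 12*p + 35)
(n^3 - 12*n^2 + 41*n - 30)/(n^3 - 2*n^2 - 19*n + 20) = (n - 6)/(n + 4)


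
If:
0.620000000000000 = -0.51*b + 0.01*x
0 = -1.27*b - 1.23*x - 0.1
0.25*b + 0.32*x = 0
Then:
No Solution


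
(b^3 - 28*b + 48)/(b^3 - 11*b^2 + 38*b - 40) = (b + 6)/(b - 5)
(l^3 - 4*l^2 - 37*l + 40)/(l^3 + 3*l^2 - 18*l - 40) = (l^2 - 9*l + 8)/(l^2 - 2*l - 8)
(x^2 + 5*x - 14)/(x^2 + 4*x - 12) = (x + 7)/(x + 6)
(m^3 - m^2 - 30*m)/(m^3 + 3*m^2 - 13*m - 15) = m*(m - 6)/(m^2 - 2*m - 3)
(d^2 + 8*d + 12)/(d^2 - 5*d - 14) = (d + 6)/(d - 7)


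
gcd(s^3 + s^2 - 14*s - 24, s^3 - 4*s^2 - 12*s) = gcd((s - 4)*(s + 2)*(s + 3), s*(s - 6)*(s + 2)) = s + 2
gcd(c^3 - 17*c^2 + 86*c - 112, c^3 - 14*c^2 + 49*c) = c - 7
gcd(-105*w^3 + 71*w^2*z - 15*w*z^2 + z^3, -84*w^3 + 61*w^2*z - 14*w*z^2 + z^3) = 21*w^2 - 10*w*z + z^2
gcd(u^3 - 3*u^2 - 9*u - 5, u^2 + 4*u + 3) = u + 1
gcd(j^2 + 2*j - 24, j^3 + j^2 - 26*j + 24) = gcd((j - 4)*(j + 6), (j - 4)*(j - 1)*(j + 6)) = j^2 + 2*j - 24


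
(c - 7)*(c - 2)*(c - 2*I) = c^3 - 9*c^2 - 2*I*c^2 + 14*c + 18*I*c - 28*I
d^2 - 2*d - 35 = (d - 7)*(d + 5)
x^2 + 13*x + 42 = (x + 6)*(x + 7)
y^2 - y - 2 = (y - 2)*(y + 1)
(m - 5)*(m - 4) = m^2 - 9*m + 20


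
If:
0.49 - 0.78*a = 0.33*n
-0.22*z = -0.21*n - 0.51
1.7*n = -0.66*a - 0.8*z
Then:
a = 1.07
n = -1.04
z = 1.33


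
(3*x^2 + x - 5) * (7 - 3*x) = -9*x^3 + 18*x^2 + 22*x - 35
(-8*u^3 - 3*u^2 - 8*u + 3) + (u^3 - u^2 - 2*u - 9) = -7*u^3 - 4*u^2 - 10*u - 6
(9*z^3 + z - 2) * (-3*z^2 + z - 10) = -27*z^5 + 9*z^4 - 93*z^3 + 7*z^2 - 12*z + 20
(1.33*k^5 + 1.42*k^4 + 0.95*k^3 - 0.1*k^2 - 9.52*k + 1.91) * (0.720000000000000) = 0.9576*k^5 + 1.0224*k^4 + 0.684*k^3 - 0.072*k^2 - 6.8544*k + 1.3752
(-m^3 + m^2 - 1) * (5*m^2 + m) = -5*m^5 + 4*m^4 + m^3 - 5*m^2 - m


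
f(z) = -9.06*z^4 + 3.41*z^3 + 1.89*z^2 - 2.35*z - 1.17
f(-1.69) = -82.17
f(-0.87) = -5.13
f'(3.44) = -1343.53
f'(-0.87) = 25.97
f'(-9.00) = 27211.22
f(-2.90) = -702.42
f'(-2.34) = 509.16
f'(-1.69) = 195.40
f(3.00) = -633.00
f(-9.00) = -61755.48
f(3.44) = -1116.78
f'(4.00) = -2142.91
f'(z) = -36.24*z^3 + 10.23*z^2 + 3.78*z - 2.35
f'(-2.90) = 956.58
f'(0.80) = -11.33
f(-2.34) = -300.65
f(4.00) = -2081.45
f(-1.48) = -48.08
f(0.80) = -3.81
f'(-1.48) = 131.95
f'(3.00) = -877.42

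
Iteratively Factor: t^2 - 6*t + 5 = (t - 1)*(t - 5)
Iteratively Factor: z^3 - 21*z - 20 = (z + 4)*(z^2 - 4*z - 5) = (z - 5)*(z + 4)*(z + 1)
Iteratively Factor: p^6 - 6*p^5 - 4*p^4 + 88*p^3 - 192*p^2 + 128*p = (p - 2)*(p^5 - 4*p^4 - 12*p^3 + 64*p^2 - 64*p) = (p - 2)^2*(p^4 - 2*p^3 - 16*p^2 + 32*p) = p*(p - 2)^2*(p^3 - 2*p^2 - 16*p + 32) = p*(p - 2)^2*(p + 4)*(p^2 - 6*p + 8) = p*(p - 2)^3*(p + 4)*(p - 4)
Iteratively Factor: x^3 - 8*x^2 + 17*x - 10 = (x - 5)*(x^2 - 3*x + 2) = (x - 5)*(x - 1)*(x - 2)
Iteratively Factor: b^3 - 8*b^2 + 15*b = (b)*(b^2 - 8*b + 15) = b*(b - 5)*(b - 3)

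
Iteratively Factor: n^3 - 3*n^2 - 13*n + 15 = (n + 3)*(n^2 - 6*n + 5) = (n - 5)*(n + 3)*(n - 1)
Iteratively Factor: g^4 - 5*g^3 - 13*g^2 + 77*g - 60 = (g - 5)*(g^3 - 13*g + 12) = (g - 5)*(g - 3)*(g^2 + 3*g - 4) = (g - 5)*(g - 3)*(g - 1)*(g + 4)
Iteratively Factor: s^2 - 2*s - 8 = (s - 4)*(s + 2)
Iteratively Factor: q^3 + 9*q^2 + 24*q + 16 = (q + 1)*(q^2 + 8*q + 16) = (q + 1)*(q + 4)*(q + 4)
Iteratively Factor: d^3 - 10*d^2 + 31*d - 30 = (d - 2)*(d^2 - 8*d + 15) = (d - 5)*(d - 2)*(d - 3)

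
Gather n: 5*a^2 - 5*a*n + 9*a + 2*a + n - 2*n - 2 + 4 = 5*a^2 + 11*a + n*(-5*a - 1) + 2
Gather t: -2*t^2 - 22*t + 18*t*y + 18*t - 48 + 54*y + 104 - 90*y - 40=-2*t^2 + t*(18*y - 4) - 36*y + 16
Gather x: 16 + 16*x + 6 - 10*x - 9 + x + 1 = 7*x + 14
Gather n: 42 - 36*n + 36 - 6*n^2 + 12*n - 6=-6*n^2 - 24*n + 72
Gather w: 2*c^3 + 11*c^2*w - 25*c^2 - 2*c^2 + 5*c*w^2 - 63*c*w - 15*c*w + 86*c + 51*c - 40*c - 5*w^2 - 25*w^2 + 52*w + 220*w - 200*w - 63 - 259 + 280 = 2*c^3 - 27*c^2 + 97*c + w^2*(5*c - 30) + w*(11*c^2 - 78*c + 72) - 42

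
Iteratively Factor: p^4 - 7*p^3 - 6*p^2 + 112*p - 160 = (p - 5)*(p^3 - 2*p^2 - 16*p + 32) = (p - 5)*(p - 4)*(p^2 + 2*p - 8) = (p - 5)*(p - 4)*(p - 2)*(p + 4)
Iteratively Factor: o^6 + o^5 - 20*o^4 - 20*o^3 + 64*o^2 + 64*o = (o + 4)*(o^5 - 3*o^4 - 8*o^3 + 12*o^2 + 16*o) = (o - 4)*(o + 4)*(o^4 + o^3 - 4*o^2 - 4*o) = o*(o - 4)*(o + 4)*(o^3 + o^2 - 4*o - 4) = o*(o - 4)*(o - 2)*(o + 4)*(o^2 + 3*o + 2) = o*(o - 4)*(o - 2)*(o + 1)*(o + 4)*(o + 2)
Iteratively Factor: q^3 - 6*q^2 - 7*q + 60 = (q - 4)*(q^2 - 2*q - 15) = (q - 5)*(q - 4)*(q + 3)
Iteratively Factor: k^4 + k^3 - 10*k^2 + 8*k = (k - 2)*(k^3 + 3*k^2 - 4*k) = k*(k - 2)*(k^2 + 3*k - 4) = k*(k - 2)*(k + 4)*(k - 1)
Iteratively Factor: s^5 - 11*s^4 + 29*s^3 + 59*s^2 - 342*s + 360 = (s - 5)*(s^4 - 6*s^3 - s^2 + 54*s - 72) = (s - 5)*(s - 4)*(s^3 - 2*s^2 - 9*s + 18) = (s - 5)*(s - 4)*(s - 3)*(s^2 + s - 6) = (s - 5)*(s - 4)*(s - 3)*(s + 3)*(s - 2)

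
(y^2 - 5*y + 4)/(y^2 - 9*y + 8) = (y - 4)/(y - 8)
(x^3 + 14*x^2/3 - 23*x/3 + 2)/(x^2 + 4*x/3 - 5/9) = 3*(x^2 + 5*x - 6)/(3*x + 5)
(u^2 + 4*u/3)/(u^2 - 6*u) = (u + 4/3)/(u - 6)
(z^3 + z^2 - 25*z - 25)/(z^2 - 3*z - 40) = (z^2 - 4*z - 5)/(z - 8)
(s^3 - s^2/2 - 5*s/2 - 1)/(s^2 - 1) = (s^2 - 3*s/2 - 1)/(s - 1)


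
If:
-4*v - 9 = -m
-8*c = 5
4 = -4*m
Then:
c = -5/8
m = -1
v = -5/2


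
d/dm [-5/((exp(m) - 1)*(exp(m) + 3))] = 5*(exp(m) + 1)/(2*(exp(m) + 3)^2*sinh(m/2)^2)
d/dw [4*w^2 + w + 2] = 8*w + 1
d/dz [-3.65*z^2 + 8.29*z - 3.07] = 8.29 - 7.3*z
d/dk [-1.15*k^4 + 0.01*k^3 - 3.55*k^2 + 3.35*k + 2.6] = -4.6*k^3 + 0.03*k^2 - 7.1*k + 3.35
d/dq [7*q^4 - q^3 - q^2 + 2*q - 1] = 28*q^3 - 3*q^2 - 2*q + 2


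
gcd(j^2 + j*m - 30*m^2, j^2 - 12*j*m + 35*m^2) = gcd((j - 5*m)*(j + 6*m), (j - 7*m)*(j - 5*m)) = j - 5*m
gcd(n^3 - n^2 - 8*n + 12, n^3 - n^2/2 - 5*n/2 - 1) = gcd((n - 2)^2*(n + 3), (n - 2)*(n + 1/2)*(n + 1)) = n - 2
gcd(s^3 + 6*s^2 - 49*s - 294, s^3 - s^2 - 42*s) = s^2 - s - 42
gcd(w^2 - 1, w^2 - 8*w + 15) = 1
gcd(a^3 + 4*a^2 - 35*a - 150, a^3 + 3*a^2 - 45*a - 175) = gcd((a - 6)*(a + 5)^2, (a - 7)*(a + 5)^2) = a^2 + 10*a + 25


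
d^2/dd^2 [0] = 0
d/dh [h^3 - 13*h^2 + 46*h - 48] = 3*h^2 - 26*h + 46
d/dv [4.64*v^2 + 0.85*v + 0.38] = 9.28*v + 0.85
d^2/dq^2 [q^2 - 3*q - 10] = 2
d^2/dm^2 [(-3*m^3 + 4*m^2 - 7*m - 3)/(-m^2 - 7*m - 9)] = 2*(155*m^3 + 684*m^2 + 603*m - 645)/(m^6 + 21*m^5 + 174*m^4 + 721*m^3 + 1566*m^2 + 1701*m + 729)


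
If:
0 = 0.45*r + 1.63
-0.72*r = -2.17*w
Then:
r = -3.62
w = -1.20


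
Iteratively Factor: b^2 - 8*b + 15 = (b - 3)*(b - 5)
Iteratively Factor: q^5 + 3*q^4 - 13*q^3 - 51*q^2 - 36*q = (q)*(q^4 + 3*q^3 - 13*q^2 - 51*q - 36) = q*(q + 1)*(q^3 + 2*q^2 - 15*q - 36) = q*(q - 4)*(q + 1)*(q^2 + 6*q + 9) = q*(q - 4)*(q + 1)*(q + 3)*(q + 3)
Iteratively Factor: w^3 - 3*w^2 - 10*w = (w + 2)*(w^2 - 5*w) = w*(w + 2)*(w - 5)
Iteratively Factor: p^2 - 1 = (p + 1)*(p - 1)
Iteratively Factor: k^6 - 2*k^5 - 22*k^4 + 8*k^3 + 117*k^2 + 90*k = (k + 2)*(k^5 - 4*k^4 - 14*k^3 + 36*k^2 + 45*k) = (k + 1)*(k + 2)*(k^4 - 5*k^3 - 9*k^2 + 45*k) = (k - 3)*(k + 1)*(k + 2)*(k^3 - 2*k^2 - 15*k) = (k - 3)*(k + 1)*(k + 2)*(k + 3)*(k^2 - 5*k) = (k - 5)*(k - 3)*(k + 1)*(k + 2)*(k + 3)*(k)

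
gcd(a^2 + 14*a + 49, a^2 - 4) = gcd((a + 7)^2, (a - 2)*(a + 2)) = 1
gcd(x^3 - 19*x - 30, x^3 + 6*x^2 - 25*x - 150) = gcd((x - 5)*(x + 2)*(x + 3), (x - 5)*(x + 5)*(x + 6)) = x - 5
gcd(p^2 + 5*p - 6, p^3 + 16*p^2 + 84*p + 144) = p + 6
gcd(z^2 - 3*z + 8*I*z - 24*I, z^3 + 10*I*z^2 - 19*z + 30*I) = 1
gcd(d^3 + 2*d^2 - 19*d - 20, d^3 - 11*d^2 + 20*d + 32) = d^2 - 3*d - 4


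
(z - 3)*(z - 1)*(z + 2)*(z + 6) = z^4 + 4*z^3 - 17*z^2 - 24*z + 36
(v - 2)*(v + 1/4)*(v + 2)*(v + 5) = v^4 + 21*v^3/4 - 11*v^2/4 - 21*v - 5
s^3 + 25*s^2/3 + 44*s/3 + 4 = (s + 1/3)*(s + 2)*(s + 6)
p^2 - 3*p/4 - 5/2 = (p - 2)*(p + 5/4)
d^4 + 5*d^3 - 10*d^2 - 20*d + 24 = (d - 2)*(d - 1)*(d + 2)*(d + 6)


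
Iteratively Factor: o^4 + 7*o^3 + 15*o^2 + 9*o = (o)*(o^3 + 7*o^2 + 15*o + 9) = o*(o + 3)*(o^2 + 4*o + 3) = o*(o + 1)*(o + 3)*(o + 3)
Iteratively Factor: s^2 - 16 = (s - 4)*(s + 4)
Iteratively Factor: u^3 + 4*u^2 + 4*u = (u)*(u^2 + 4*u + 4) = u*(u + 2)*(u + 2)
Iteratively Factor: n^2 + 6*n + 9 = (n + 3)*(n + 3)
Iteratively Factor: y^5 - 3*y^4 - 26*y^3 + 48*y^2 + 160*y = (y - 4)*(y^4 + y^3 - 22*y^2 - 40*y) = (y - 4)*(y + 4)*(y^3 - 3*y^2 - 10*y) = (y - 5)*(y - 4)*(y + 4)*(y^2 + 2*y) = (y - 5)*(y - 4)*(y + 2)*(y + 4)*(y)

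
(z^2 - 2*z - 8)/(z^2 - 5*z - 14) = (z - 4)/(z - 7)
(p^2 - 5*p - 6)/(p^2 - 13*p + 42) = (p + 1)/(p - 7)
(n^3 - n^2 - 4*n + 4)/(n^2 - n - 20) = (-n^3 + n^2 + 4*n - 4)/(-n^2 + n + 20)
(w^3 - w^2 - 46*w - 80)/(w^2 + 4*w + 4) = (w^2 - 3*w - 40)/(w + 2)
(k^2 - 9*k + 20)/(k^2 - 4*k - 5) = (k - 4)/(k + 1)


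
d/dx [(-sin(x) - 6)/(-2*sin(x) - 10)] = -cos(x)/(2*(sin(x) + 5)^2)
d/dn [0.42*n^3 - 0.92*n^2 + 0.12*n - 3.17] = 1.26*n^2 - 1.84*n + 0.12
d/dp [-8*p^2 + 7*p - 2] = 7 - 16*p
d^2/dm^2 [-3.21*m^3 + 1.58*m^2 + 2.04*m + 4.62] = 3.16 - 19.26*m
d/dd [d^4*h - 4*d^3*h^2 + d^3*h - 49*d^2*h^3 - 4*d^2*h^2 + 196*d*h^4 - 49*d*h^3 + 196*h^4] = h*(4*d^3 - 12*d^2*h + 3*d^2 - 98*d*h^2 - 8*d*h + 196*h^3 - 49*h^2)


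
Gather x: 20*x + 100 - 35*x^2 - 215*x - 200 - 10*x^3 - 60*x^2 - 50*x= -10*x^3 - 95*x^2 - 245*x - 100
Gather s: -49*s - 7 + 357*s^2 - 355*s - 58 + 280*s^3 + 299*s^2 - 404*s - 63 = 280*s^3 + 656*s^2 - 808*s - 128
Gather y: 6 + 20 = 26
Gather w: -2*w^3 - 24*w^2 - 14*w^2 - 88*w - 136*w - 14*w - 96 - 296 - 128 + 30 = -2*w^3 - 38*w^2 - 238*w - 490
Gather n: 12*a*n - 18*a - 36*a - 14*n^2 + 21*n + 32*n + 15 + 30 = -54*a - 14*n^2 + n*(12*a + 53) + 45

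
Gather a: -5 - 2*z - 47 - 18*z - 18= -20*z - 70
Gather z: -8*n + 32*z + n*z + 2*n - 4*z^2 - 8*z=-6*n - 4*z^2 + z*(n + 24)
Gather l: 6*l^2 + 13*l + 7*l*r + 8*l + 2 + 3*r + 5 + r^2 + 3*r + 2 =6*l^2 + l*(7*r + 21) + r^2 + 6*r + 9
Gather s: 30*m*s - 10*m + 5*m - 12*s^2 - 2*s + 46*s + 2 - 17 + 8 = -5*m - 12*s^2 + s*(30*m + 44) - 7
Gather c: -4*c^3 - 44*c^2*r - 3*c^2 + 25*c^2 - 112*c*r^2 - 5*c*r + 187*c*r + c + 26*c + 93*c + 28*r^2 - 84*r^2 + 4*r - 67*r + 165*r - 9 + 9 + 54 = -4*c^3 + c^2*(22 - 44*r) + c*(-112*r^2 + 182*r + 120) - 56*r^2 + 102*r + 54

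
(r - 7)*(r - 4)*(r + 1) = r^3 - 10*r^2 + 17*r + 28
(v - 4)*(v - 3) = v^2 - 7*v + 12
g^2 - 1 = (g - 1)*(g + 1)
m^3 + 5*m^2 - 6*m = m*(m - 1)*(m + 6)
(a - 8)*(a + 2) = a^2 - 6*a - 16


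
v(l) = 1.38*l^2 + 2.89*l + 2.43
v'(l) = 2.76*l + 2.89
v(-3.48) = 9.09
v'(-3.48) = -6.71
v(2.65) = 19.78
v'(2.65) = 10.20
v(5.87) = 66.94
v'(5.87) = 19.09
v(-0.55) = 1.26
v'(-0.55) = 1.37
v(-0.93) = 0.94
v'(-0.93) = 0.32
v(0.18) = 2.99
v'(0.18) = 3.39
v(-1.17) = 0.94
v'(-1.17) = -0.34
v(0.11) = 2.76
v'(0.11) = 3.19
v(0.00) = 2.43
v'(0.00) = 2.89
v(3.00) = 23.52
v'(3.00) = 11.17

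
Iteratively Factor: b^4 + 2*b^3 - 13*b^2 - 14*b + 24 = (b + 2)*(b^3 - 13*b + 12) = (b - 3)*(b + 2)*(b^2 + 3*b - 4) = (b - 3)*(b - 1)*(b + 2)*(b + 4)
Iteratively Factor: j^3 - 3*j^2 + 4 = (j - 2)*(j^2 - j - 2) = (j - 2)*(j + 1)*(j - 2)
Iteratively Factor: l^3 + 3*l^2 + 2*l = (l + 1)*(l^2 + 2*l) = (l + 1)*(l + 2)*(l)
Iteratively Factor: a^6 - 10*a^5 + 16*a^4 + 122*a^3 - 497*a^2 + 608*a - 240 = (a - 3)*(a^5 - 7*a^4 - 5*a^3 + 107*a^2 - 176*a + 80) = (a - 3)*(a - 1)*(a^4 - 6*a^3 - 11*a^2 + 96*a - 80) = (a - 5)*(a - 3)*(a - 1)*(a^3 - a^2 - 16*a + 16) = (a - 5)*(a - 3)*(a - 1)*(a + 4)*(a^2 - 5*a + 4) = (a - 5)*(a - 4)*(a - 3)*(a - 1)*(a + 4)*(a - 1)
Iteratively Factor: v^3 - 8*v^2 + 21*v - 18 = (v - 3)*(v^2 - 5*v + 6) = (v - 3)*(v - 2)*(v - 3)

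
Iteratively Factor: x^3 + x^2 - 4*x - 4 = (x + 1)*(x^2 - 4) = (x - 2)*(x + 1)*(x + 2)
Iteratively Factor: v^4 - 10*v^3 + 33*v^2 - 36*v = (v - 4)*(v^3 - 6*v^2 + 9*v) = (v - 4)*(v - 3)*(v^2 - 3*v) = v*(v - 4)*(v - 3)*(v - 3)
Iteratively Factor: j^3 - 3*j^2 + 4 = (j - 2)*(j^2 - j - 2) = (j - 2)*(j + 1)*(j - 2)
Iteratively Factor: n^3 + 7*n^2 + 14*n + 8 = (n + 2)*(n^2 + 5*n + 4) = (n + 2)*(n + 4)*(n + 1)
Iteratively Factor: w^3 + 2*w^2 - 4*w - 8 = (w + 2)*(w^2 - 4) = (w + 2)^2*(w - 2)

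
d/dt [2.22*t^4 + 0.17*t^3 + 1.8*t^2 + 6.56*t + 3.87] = 8.88*t^3 + 0.51*t^2 + 3.6*t + 6.56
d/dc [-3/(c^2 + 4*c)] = 6*(c + 2)/(c^2*(c + 4)^2)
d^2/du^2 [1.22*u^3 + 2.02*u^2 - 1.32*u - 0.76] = 7.32*u + 4.04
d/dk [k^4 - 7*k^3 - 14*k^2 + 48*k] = 4*k^3 - 21*k^2 - 28*k + 48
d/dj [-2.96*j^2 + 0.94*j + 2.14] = 0.94 - 5.92*j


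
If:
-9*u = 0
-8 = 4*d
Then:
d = -2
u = 0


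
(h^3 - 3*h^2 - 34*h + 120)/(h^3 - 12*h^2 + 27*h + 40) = (h^2 + 2*h - 24)/(h^2 - 7*h - 8)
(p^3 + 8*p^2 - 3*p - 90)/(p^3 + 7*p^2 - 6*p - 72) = (p + 5)/(p + 4)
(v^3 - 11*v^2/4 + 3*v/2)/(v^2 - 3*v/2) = (4*v^2 - 11*v + 6)/(2*(2*v - 3))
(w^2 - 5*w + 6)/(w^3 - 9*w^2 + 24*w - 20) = (w - 3)/(w^2 - 7*w + 10)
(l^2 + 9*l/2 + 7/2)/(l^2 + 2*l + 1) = (l + 7/2)/(l + 1)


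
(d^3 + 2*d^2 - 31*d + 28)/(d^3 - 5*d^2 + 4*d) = (d + 7)/d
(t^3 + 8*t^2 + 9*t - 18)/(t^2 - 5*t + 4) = (t^2 + 9*t + 18)/(t - 4)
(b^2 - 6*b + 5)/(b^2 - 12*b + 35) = (b - 1)/(b - 7)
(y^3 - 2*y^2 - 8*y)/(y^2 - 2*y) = (y^2 - 2*y - 8)/(y - 2)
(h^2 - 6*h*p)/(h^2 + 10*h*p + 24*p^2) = h*(h - 6*p)/(h^2 + 10*h*p + 24*p^2)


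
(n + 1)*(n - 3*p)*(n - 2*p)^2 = n^4 - 7*n^3*p + n^3 + 16*n^2*p^2 - 7*n^2*p - 12*n*p^3 + 16*n*p^2 - 12*p^3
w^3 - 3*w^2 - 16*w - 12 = (w - 6)*(w + 1)*(w + 2)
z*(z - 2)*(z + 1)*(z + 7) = z^4 + 6*z^3 - 9*z^2 - 14*z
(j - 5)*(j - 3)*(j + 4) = j^3 - 4*j^2 - 17*j + 60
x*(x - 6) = x^2 - 6*x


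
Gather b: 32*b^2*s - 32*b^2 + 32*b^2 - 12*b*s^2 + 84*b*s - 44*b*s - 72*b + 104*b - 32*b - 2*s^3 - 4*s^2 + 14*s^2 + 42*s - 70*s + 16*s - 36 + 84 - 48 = 32*b^2*s + b*(-12*s^2 + 40*s) - 2*s^3 + 10*s^2 - 12*s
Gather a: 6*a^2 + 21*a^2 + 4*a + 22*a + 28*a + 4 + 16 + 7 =27*a^2 + 54*a + 27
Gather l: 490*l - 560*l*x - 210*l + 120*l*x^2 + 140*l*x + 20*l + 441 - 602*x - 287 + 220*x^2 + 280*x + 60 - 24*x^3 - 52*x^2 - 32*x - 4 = l*(120*x^2 - 420*x + 300) - 24*x^3 + 168*x^2 - 354*x + 210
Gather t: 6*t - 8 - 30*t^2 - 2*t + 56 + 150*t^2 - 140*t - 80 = 120*t^2 - 136*t - 32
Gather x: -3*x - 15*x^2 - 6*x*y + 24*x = -15*x^2 + x*(21 - 6*y)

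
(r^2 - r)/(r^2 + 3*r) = (r - 1)/(r + 3)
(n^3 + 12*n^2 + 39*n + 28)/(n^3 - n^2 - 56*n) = (n^2 + 5*n + 4)/(n*(n - 8))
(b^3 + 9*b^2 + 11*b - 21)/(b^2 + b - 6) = (b^2 + 6*b - 7)/(b - 2)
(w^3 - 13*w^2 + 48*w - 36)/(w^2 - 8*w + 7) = (w^2 - 12*w + 36)/(w - 7)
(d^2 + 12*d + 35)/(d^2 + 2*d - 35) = (d + 5)/(d - 5)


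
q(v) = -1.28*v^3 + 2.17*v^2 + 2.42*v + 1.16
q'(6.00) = -109.78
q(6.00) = -182.68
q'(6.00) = -109.78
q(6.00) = -182.68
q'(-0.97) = -5.40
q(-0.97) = 2.02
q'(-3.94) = -74.29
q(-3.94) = 103.60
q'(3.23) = -23.62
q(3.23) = -11.52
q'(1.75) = -1.74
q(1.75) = 5.18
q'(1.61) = -0.55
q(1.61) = 5.34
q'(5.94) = -107.29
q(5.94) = -176.17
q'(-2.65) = -36.05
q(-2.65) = 33.81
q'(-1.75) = -16.94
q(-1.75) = 10.43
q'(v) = -3.84*v^2 + 4.34*v + 2.42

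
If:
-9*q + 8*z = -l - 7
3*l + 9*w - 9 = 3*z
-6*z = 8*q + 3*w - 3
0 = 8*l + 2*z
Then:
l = 56/509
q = 203/509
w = 1247/1527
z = -224/509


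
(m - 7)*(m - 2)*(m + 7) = m^3 - 2*m^2 - 49*m + 98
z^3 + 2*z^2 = z^2*(z + 2)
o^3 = o^3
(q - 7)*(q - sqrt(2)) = q^2 - 7*q - sqrt(2)*q + 7*sqrt(2)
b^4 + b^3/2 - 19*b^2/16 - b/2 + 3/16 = (b - 1)*(b - 1/4)*(b + 3/4)*(b + 1)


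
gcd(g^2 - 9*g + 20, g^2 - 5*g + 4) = g - 4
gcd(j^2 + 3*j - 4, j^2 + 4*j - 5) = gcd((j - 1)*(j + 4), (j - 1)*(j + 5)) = j - 1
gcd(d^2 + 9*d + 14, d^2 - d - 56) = d + 7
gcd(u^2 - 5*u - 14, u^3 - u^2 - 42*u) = u - 7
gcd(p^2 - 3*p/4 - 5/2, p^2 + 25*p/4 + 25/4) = p + 5/4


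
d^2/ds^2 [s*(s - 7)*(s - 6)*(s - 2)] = 12*s^2 - 90*s + 136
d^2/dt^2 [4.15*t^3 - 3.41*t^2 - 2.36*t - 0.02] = 24.9*t - 6.82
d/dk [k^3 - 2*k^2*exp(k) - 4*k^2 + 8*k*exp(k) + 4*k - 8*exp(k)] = -2*k^2*exp(k) + 3*k^2 + 4*k*exp(k) - 8*k + 4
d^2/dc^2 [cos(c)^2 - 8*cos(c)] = 8*cos(c) - 2*cos(2*c)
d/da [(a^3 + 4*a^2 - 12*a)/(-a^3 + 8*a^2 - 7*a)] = 2*(6*a^2 - 19*a + 34)/(a^4 - 16*a^3 + 78*a^2 - 112*a + 49)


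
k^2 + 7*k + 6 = (k + 1)*(k + 6)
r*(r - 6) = r^2 - 6*r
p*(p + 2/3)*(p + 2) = p^3 + 8*p^2/3 + 4*p/3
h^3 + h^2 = h^2*(h + 1)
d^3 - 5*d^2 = d^2*(d - 5)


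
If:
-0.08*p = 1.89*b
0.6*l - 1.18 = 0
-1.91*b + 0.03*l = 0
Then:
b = 0.03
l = 1.97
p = -0.73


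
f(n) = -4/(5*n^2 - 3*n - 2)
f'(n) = -4*(3 - 10*n)/(5*n^2 - 3*n - 2)^2 = 4*(10*n - 3)/(-5*n^2 + 3*n + 2)^2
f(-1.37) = -0.35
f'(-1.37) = -0.51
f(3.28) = -0.10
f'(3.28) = 0.07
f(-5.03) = -0.03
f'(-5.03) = -0.01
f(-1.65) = -0.24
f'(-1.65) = -0.28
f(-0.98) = -0.70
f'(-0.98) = -1.55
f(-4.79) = -0.03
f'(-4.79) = -0.01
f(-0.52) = -4.39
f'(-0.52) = -39.44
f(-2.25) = -0.13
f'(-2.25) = -0.11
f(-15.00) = 0.00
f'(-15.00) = 0.00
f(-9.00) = -0.00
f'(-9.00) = 0.00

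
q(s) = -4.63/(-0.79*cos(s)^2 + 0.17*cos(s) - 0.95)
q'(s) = -4.63*(-1.58*sin(s)*cos(s) + 0.17*sin(s))/(-0.79*cos(s)^2 + 0.17*cos(s) - 0.95)^2 = (7.3154*cos(s) - 0.7871)*sin(s)/(0.79*cos(s)^2 - 0.17*cos(s) + 0.95)^2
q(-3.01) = 2.44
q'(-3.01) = 0.29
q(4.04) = 3.40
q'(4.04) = 2.25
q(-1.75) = 4.61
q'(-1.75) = 2.04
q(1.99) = 4.03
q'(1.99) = -2.60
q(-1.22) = 4.70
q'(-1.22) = -1.67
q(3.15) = 2.42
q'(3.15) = 0.02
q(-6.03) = 3.03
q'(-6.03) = 0.68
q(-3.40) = 2.50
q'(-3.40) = -0.59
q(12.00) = 3.38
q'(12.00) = -1.54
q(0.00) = 2.95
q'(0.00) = 0.00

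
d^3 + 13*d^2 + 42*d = d*(d + 6)*(d + 7)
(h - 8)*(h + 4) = h^2 - 4*h - 32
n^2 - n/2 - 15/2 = (n - 3)*(n + 5/2)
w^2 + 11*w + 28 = (w + 4)*(w + 7)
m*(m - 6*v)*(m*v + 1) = m^3*v - 6*m^2*v^2 + m^2 - 6*m*v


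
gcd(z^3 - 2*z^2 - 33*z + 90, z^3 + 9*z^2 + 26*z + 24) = 1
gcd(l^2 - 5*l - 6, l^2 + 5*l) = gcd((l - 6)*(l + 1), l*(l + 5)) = 1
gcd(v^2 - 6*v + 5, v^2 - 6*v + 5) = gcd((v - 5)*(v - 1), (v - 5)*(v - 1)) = v^2 - 6*v + 5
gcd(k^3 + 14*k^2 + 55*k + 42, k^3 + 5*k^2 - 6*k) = k + 6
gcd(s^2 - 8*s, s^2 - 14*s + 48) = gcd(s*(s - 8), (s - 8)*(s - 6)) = s - 8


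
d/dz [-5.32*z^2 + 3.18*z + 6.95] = 3.18 - 10.64*z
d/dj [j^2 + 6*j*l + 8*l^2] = 2*j + 6*l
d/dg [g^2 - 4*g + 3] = 2*g - 4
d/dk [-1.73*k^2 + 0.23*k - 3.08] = 0.23 - 3.46*k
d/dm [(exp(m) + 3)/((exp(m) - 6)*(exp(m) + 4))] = (-exp(2*m) - 6*exp(m) - 18)*exp(m)/(exp(4*m) - 4*exp(3*m) - 44*exp(2*m) + 96*exp(m) + 576)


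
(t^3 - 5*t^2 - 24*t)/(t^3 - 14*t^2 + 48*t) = (t + 3)/(t - 6)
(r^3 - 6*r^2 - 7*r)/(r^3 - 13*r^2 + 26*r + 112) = r*(r + 1)/(r^2 - 6*r - 16)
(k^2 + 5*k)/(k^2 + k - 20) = k/(k - 4)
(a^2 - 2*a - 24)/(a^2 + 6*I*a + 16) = (a^2 - 2*a - 24)/(a^2 + 6*I*a + 16)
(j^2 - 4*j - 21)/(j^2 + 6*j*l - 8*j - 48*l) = (j^2 - 4*j - 21)/(j^2 + 6*j*l - 8*j - 48*l)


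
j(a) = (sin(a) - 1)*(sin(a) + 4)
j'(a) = (sin(a) - 1)*cos(a) + (sin(a) + 4)*cos(a)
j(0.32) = -2.96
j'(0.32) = 3.44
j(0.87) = -1.12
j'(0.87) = 2.92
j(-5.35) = -0.94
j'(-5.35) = 2.74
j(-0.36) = -4.93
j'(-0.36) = 2.15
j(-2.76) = -4.98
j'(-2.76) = -2.09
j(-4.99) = -0.19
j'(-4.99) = 1.35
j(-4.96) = -0.15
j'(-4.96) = 1.21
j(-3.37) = -3.27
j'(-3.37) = -3.36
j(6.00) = -4.76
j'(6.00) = 2.34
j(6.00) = -4.76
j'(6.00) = 2.34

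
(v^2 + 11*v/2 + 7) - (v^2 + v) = 9*v/2 + 7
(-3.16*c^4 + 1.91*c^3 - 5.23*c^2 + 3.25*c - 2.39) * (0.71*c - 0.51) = -2.2436*c^5 + 2.9677*c^4 - 4.6874*c^3 + 4.9748*c^2 - 3.3544*c + 1.2189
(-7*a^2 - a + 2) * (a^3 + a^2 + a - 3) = -7*a^5 - 8*a^4 - 6*a^3 + 22*a^2 + 5*a - 6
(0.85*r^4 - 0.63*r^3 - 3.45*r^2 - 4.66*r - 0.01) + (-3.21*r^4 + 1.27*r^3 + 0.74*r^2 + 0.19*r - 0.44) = -2.36*r^4 + 0.64*r^3 - 2.71*r^2 - 4.47*r - 0.45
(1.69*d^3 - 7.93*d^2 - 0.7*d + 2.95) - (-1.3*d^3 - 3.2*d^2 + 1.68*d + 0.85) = 2.99*d^3 - 4.73*d^2 - 2.38*d + 2.1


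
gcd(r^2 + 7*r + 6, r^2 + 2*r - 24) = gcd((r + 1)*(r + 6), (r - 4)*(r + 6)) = r + 6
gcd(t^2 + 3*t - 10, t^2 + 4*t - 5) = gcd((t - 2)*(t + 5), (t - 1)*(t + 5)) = t + 5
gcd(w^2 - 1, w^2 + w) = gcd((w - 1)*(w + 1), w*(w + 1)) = w + 1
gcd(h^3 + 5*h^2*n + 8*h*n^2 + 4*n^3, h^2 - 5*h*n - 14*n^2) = h + 2*n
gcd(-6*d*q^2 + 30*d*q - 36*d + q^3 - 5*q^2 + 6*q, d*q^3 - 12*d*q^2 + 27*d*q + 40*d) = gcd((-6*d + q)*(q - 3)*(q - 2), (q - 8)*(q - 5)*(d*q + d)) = 1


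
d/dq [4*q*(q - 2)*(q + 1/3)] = 12*q^2 - 40*q/3 - 8/3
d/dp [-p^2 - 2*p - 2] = -2*p - 2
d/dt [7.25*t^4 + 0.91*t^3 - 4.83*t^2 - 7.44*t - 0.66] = 29.0*t^3 + 2.73*t^2 - 9.66*t - 7.44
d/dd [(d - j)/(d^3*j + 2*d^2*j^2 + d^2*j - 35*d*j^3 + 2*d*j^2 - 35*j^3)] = (d^3 + 2*d^2*j + d^2 - 35*d*j^2 + 2*d*j - 35*j^2 - (d - j)*(3*d^2 + 4*d*j + 2*d - 35*j^2 + 2*j))/(j*(d^3 + 2*d^2*j + d^2 - 35*d*j^2 + 2*d*j - 35*j^2)^2)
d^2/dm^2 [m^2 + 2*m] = 2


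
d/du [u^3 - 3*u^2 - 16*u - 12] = 3*u^2 - 6*u - 16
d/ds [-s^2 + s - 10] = 1 - 2*s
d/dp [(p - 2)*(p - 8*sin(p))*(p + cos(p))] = (2 - p)*(p - 8*sin(p))*(sin(p) - 1) + (2 - p)*(p + cos(p))*(8*cos(p) - 1) + (p - 8*sin(p))*(p + cos(p))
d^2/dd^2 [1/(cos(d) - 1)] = (sin(d)^2 - cos(d) + 1)/(cos(d) - 1)^3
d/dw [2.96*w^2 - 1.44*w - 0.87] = 5.92*w - 1.44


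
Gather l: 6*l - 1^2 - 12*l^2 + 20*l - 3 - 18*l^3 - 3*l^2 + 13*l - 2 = -18*l^3 - 15*l^2 + 39*l - 6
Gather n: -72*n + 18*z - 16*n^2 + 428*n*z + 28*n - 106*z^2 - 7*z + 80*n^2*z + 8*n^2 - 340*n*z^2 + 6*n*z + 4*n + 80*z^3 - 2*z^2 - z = n^2*(80*z - 8) + n*(-340*z^2 + 434*z - 40) + 80*z^3 - 108*z^2 + 10*z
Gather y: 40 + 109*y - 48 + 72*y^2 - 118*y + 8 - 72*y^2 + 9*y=0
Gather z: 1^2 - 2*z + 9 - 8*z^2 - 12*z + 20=-8*z^2 - 14*z + 30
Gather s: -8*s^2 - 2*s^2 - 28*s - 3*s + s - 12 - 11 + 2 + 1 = -10*s^2 - 30*s - 20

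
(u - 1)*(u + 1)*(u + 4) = u^3 + 4*u^2 - u - 4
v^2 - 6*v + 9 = (v - 3)^2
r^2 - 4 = (r - 2)*(r + 2)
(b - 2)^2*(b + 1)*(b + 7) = b^4 + 4*b^3 - 21*b^2 + 4*b + 28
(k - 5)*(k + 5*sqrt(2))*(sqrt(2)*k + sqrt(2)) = sqrt(2)*k^3 - 4*sqrt(2)*k^2 + 10*k^2 - 40*k - 5*sqrt(2)*k - 50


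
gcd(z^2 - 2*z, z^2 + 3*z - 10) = z - 2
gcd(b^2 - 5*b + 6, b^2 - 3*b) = b - 3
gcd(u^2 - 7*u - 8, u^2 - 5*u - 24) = u - 8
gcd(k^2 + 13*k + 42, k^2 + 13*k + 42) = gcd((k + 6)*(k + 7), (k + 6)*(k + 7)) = k^2 + 13*k + 42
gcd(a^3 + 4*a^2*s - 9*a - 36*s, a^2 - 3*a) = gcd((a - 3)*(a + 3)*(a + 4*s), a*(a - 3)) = a - 3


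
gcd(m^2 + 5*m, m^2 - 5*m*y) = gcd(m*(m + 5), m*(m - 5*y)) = m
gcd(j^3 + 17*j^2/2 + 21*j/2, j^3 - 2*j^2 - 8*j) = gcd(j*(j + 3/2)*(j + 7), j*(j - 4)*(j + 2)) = j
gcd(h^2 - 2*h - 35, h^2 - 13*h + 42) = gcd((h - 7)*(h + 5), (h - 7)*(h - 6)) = h - 7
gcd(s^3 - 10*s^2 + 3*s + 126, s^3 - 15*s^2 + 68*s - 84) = s^2 - 13*s + 42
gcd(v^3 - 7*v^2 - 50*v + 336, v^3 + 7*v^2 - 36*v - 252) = v^2 + v - 42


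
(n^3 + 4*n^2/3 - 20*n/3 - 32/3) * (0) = 0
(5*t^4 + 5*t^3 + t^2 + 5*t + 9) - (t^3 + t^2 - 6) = 5*t^4 + 4*t^3 + 5*t + 15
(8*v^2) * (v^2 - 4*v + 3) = 8*v^4 - 32*v^3 + 24*v^2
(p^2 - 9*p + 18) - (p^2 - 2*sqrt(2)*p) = -9*p + 2*sqrt(2)*p + 18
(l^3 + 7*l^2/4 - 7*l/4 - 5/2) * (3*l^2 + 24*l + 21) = 3*l^5 + 117*l^4/4 + 231*l^3/4 - 51*l^2/4 - 387*l/4 - 105/2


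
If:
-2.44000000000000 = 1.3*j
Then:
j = -1.88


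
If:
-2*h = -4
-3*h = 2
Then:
No Solution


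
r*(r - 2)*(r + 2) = r^3 - 4*r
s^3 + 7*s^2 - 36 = (s - 2)*(s + 3)*(s + 6)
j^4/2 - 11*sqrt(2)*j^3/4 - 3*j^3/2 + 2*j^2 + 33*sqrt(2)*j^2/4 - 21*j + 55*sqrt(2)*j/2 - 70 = (j/2 + 1)*(j - 5)*(j - 7*sqrt(2)/2)*(j - 2*sqrt(2))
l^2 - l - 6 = (l - 3)*(l + 2)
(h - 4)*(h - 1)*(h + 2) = h^3 - 3*h^2 - 6*h + 8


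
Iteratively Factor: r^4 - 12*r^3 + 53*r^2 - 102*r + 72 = (r - 3)*(r^3 - 9*r^2 + 26*r - 24) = (r - 3)*(r - 2)*(r^2 - 7*r + 12) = (r - 4)*(r - 3)*(r - 2)*(r - 3)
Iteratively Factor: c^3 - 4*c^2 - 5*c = (c)*(c^2 - 4*c - 5) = c*(c + 1)*(c - 5)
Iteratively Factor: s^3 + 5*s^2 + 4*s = (s + 4)*(s^2 + s) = s*(s + 4)*(s + 1)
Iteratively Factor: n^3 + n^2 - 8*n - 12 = (n + 2)*(n^2 - n - 6) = (n + 2)^2*(n - 3)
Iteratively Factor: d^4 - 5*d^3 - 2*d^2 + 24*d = (d)*(d^3 - 5*d^2 - 2*d + 24) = d*(d - 3)*(d^2 - 2*d - 8) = d*(d - 4)*(d - 3)*(d + 2)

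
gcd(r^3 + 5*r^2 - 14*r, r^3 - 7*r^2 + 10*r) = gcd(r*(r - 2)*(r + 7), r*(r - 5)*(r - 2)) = r^2 - 2*r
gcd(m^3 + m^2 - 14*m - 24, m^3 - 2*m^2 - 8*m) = m^2 - 2*m - 8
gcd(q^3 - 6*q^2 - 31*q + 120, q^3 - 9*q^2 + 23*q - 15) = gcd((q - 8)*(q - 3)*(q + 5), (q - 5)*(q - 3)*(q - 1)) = q - 3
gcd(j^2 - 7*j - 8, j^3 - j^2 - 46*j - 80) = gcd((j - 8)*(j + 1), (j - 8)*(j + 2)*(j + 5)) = j - 8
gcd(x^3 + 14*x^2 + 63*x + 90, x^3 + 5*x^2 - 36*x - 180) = x^2 + 11*x + 30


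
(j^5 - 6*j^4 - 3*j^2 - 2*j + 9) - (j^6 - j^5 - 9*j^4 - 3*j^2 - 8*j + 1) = -j^6 + 2*j^5 + 3*j^4 + 6*j + 8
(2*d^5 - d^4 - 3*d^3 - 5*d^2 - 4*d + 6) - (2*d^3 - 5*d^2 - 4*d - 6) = 2*d^5 - d^4 - 5*d^3 + 12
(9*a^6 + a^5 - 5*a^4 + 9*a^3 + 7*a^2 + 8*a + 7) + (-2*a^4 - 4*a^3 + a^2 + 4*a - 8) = 9*a^6 + a^5 - 7*a^4 + 5*a^3 + 8*a^2 + 12*a - 1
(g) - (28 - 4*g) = 5*g - 28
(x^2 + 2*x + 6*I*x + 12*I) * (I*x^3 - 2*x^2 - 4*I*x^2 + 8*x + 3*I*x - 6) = I*x^5 - 8*x^4 - 2*I*x^4 + 16*x^3 - 17*I*x^3 + 40*x^2 + 30*I*x^2 - 48*x + 60*I*x - 72*I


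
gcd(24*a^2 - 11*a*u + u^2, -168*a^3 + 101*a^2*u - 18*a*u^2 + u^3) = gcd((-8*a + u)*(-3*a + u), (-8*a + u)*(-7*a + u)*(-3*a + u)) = 24*a^2 - 11*a*u + u^2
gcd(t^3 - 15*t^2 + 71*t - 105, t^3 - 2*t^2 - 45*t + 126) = t - 3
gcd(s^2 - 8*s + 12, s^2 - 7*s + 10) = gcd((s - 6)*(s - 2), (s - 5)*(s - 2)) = s - 2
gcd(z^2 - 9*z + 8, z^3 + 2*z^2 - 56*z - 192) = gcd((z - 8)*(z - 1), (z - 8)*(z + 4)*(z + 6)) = z - 8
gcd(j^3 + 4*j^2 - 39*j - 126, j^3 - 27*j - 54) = j^2 - 3*j - 18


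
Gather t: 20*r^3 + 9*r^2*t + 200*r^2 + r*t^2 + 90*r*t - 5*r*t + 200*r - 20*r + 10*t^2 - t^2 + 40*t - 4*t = 20*r^3 + 200*r^2 + 180*r + t^2*(r + 9) + t*(9*r^2 + 85*r + 36)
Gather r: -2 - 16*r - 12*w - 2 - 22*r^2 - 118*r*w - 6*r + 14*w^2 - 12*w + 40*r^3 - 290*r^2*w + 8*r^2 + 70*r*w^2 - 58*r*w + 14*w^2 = 40*r^3 + r^2*(-290*w - 14) + r*(70*w^2 - 176*w - 22) + 28*w^2 - 24*w - 4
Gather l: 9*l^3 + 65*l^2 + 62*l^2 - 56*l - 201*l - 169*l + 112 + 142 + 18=9*l^3 + 127*l^2 - 426*l + 272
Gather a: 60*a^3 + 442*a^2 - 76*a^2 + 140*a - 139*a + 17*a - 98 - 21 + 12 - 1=60*a^3 + 366*a^2 + 18*a - 108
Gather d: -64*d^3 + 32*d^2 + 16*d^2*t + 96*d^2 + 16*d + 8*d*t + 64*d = -64*d^3 + d^2*(16*t + 128) + d*(8*t + 80)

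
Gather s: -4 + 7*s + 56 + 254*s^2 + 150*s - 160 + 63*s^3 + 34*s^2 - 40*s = 63*s^3 + 288*s^2 + 117*s - 108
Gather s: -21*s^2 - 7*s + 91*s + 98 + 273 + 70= -21*s^2 + 84*s + 441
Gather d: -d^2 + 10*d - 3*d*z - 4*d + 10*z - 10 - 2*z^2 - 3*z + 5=-d^2 + d*(6 - 3*z) - 2*z^2 + 7*z - 5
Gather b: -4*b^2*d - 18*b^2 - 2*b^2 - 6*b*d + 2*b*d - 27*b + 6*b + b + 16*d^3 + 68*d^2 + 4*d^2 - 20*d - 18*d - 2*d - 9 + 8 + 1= b^2*(-4*d - 20) + b*(-4*d - 20) + 16*d^3 + 72*d^2 - 40*d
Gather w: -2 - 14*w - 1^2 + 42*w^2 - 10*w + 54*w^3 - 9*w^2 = 54*w^3 + 33*w^2 - 24*w - 3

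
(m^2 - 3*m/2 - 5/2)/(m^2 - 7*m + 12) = (2*m^2 - 3*m - 5)/(2*(m^2 - 7*m + 12))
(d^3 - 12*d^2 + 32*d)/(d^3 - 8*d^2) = (d - 4)/d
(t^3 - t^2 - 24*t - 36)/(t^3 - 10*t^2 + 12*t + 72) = (t + 3)/(t - 6)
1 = 1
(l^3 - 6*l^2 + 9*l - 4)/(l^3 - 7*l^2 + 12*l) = (l^2 - 2*l + 1)/(l*(l - 3))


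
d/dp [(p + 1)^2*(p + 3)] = (p + 1)*(3*p + 7)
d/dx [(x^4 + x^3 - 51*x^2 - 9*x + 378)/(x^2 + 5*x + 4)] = 2*(x^5 + 8*x^4 + 13*x^3 - 117*x^2 - 582*x - 963)/(x^4 + 10*x^3 + 33*x^2 + 40*x + 16)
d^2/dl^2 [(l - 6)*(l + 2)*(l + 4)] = 6*l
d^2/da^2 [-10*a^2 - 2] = -20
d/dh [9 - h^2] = -2*h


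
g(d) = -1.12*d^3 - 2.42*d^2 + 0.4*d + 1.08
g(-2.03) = -0.34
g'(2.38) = -30.15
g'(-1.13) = 1.58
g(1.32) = -5.18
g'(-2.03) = -3.62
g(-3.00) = 8.34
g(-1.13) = -0.85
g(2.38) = -26.77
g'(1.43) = -13.39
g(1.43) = -6.57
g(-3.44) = 16.66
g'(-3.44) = -22.71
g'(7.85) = -244.65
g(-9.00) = 617.94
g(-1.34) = -1.11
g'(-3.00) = -15.32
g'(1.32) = -11.84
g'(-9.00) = -228.20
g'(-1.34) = 0.85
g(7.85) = -686.69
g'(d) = -3.36*d^2 - 4.84*d + 0.4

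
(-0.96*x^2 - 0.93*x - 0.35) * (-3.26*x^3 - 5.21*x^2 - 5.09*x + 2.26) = 3.1296*x^5 + 8.0334*x^4 + 10.8727*x^3 + 4.3876*x^2 - 0.3203*x - 0.791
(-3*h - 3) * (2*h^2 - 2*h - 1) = -6*h^3 + 9*h + 3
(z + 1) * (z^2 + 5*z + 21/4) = z^3 + 6*z^2 + 41*z/4 + 21/4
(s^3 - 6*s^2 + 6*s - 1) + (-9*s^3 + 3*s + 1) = -8*s^3 - 6*s^2 + 9*s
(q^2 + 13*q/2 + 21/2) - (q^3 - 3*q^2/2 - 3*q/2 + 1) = -q^3 + 5*q^2/2 + 8*q + 19/2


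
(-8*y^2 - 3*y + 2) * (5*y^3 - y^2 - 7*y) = -40*y^5 - 7*y^4 + 69*y^3 + 19*y^2 - 14*y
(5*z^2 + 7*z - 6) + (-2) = 5*z^2 + 7*z - 8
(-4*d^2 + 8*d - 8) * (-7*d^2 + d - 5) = 28*d^4 - 60*d^3 + 84*d^2 - 48*d + 40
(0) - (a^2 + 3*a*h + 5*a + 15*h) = -a^2 - 3*a*h - 5*a - 15*h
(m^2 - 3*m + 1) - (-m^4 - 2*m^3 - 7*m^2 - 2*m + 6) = m^4 + 2*m^3 + 8*m^2 - m - 5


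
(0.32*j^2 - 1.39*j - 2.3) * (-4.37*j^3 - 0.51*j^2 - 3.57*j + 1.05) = -1.3984*j^5 + 5.9111*j^4 + 9.6175*j^3 + 6.4713*j^2 + 6.7515*j - 2.415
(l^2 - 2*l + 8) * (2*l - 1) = 2*l^3 - 5*l^2 + 18*l - 8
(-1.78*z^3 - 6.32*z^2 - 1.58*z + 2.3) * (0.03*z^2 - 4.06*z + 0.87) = -0.0534*z^5 + 7.0372*z^4 + 24.0632*z^3 + 0.985399999999999*z^2 - 10.7126*z + 2.001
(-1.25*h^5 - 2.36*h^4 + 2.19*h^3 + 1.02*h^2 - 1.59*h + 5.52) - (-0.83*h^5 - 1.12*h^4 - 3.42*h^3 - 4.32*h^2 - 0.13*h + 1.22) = -0.42*h^5 - 1.24*h^4 + 5.61*h^3 + 5.34*h^2 - 1.46*h + 4.3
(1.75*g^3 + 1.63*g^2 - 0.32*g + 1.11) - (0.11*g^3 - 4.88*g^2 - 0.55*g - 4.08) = 1.64*g^3 + 6.51*g^2 + 0.23*g + 5.19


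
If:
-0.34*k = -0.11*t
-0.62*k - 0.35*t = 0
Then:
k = 0.00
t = 0.00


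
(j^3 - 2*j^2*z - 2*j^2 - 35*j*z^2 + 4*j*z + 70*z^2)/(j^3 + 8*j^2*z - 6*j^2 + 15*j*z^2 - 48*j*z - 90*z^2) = (j^2 - 7*j*z - 2*j + 14*z)/(j^2 + 3*j*z - 6*j - 18*z)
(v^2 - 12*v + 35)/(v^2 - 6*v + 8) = (v^2 - 12*v + 35)/(v^2 - 6*v + 8)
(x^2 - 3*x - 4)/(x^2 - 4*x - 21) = (-x^2 + 3*x + 4)/(-x^2 + 4*x + 21)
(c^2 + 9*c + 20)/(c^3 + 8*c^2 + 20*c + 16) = (c + 5)/(c^2 + 4*c + 4)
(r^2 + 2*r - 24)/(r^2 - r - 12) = (r + 6)/(r + 3)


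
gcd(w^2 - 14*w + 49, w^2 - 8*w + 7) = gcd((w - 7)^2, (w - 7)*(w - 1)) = w - 7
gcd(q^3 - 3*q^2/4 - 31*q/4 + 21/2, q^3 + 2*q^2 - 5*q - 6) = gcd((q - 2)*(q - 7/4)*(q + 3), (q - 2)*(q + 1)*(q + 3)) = q^2 + q - 6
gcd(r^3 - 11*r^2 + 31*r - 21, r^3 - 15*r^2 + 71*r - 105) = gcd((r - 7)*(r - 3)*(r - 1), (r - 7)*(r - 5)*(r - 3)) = r^2 - 10*r + 21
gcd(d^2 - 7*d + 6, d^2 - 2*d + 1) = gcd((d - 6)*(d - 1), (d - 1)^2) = d - 1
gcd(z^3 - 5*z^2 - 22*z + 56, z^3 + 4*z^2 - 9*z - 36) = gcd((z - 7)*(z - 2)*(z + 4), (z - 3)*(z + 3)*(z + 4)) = z + 4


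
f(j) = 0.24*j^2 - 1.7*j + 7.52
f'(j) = 0.48*j - 1.7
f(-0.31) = 8.07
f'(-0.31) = -1.85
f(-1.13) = 9.75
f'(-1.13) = -2.24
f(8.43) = 10.24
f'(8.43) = 2.35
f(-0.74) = 8.91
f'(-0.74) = -2.06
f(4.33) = 4.66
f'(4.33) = 0.38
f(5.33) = 5.28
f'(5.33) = 0.86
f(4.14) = 4.60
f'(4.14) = 0.29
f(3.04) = 4.57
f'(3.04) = -0.24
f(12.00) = 21.68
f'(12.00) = 4.06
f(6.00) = 5.96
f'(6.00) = 1.18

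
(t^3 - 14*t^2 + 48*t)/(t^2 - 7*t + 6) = t*(t - 8)/(t - 1)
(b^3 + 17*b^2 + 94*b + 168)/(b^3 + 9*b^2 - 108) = (b^2 + 11*b + 28)/(b^2 + 3*b - 18)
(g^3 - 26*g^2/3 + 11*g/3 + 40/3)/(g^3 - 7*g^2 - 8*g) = (g - 5/3)/g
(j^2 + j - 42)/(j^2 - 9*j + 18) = (j + 7)/(j - 3)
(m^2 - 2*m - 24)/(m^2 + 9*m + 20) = (m - 6)/(m + 5)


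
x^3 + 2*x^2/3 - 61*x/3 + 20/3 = (x - 4)*(x - 1/3)*(x + 5)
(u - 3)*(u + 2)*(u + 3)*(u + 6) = u^4 + 8*u^3 + 3*u^2 - 72*u - 108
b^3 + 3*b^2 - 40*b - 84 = (b - 6)*(b + 2)*(b + 7)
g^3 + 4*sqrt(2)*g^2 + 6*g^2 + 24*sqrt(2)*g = g*(g + 6)*(g + 4*sqrt(2))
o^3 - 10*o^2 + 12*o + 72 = (o - 6)^2*(o + 2)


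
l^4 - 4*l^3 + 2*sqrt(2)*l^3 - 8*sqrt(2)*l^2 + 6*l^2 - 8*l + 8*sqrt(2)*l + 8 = (l - 2)^2*(l + sqrt(2))^2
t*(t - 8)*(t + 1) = t^3 - 7*t^2 - 8*t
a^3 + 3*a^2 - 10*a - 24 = (a - 3)*(a + 2)*(a + 4)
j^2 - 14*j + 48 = (j - 8)*(j - 6)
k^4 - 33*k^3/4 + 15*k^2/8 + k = k*(k - 8)*(k - 1/2)*(k + 1/4)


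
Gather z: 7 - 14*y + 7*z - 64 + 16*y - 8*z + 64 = 2*y - z + 7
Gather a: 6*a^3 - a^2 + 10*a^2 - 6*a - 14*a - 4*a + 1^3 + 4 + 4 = 6*a^3 + 9*a^2 - 24*a + 9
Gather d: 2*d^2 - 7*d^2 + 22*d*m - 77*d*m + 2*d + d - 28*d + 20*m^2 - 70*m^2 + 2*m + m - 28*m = -5*d^2 + d*(-55*m - 25) - 50*m^2 - 25*m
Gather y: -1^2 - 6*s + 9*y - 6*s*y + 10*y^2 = -6*s + 10*y^2 + y*(9 - 6*s) - 1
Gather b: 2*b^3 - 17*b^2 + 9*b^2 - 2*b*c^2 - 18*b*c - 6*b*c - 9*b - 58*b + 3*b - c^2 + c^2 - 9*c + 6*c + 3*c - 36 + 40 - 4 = 2*b^3 - 8*b^2 + b*(-2*c^2 - 24*c - 64)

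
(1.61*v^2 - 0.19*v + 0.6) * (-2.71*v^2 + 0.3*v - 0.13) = -4.3631*v^4 + 0.9979*v^3 - 1.8923*v^2 + 0.2047*v - 0.078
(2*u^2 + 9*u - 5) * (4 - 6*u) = -12*u^3 - 46*u^2 + 66*u - 20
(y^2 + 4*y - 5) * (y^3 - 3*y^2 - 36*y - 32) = y^5 + y^4 - 53*y^3 - 161*y^2 + 52*y + 160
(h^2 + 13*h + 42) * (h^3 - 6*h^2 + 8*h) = h^5 + 7*h^4 - 28*h^3 - 148*h^2 + 336*h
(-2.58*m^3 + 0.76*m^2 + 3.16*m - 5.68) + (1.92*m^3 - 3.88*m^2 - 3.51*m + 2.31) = -0.66*m^3 - 3.12*m^2 - 0.35*m - 3.37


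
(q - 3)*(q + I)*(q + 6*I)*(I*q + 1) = I*q^4 - 6*q^3 - 3*I*q^3 + 18*q^2 + I*q^2 - 6*q - 3*I*q + 18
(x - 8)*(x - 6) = x^2 - 14*x + 48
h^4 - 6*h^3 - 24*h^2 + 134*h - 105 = (h - 7)*(h - 3)*(h - 1)*(h + 5)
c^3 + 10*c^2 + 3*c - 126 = (c - 3)*(c + 6)*(c + 7)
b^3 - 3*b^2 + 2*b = b*(b - 2)*(b - 1)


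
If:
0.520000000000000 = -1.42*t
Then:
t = -0.37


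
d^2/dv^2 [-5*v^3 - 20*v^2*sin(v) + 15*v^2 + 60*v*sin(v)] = 20*v^2*sin(v) - 60*v*sin(v) - 80*v*cos(v) - 30*v - 40*sin(v) + 120*cos(v) + 30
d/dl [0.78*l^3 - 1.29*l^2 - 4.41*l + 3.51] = 2.34*l^2 - 2.58*l - 4.41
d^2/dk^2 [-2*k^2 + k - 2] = -4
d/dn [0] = 0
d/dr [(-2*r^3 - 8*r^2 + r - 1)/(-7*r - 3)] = 2*(14*r^3 + 37*r^2 + 24*r - 5)/(49*r^2 + 42*r + 9)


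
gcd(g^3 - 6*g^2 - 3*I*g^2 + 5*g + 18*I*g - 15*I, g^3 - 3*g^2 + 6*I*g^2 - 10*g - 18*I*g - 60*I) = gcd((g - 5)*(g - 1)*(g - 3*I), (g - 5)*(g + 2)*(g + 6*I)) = g - 5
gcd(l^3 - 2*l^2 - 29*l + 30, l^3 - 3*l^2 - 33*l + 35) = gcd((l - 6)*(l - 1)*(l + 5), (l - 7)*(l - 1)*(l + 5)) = l^2 + 4*l - 5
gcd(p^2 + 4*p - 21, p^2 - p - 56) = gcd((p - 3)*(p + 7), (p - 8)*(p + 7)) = p + 7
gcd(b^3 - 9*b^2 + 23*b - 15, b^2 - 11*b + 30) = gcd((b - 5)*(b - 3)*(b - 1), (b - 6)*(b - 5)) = b - 5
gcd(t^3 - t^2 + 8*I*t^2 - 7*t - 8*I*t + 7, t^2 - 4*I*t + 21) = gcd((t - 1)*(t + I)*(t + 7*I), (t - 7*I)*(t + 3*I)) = 1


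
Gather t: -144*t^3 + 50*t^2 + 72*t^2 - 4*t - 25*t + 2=-144*t^3 + 122*t^2 - 29*t + 2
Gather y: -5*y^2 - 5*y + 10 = -5*y^2 - 5*y + 10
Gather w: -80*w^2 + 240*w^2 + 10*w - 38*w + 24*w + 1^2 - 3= 160*w^2 - 4*w - 2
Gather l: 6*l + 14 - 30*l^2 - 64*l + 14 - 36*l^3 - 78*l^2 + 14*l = -36*l^3 - 108*l^2 - 44*l + 28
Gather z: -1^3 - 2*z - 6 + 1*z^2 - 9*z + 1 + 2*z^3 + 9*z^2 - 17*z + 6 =2*z^3 + 10*z^2 - 28*z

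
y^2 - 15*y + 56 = (y - 8)*(y - 7)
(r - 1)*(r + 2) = r^2 + r - 2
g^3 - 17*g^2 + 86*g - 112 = (g - 8)*(g - 7)*(g - 2)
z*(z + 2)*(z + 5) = z^3 + 7*z^2 + 10*z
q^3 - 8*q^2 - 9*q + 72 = (q - 8)*(q - 3)*(q + 3)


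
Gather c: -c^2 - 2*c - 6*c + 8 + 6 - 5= -c^2 - 8*c + 9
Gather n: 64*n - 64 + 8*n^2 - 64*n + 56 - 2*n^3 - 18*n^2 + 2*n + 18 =-2*n^3 - 10*n^2 + 2*n + 10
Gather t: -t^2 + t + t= -t^2 + 2*t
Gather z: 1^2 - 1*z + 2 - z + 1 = 4 - 2*z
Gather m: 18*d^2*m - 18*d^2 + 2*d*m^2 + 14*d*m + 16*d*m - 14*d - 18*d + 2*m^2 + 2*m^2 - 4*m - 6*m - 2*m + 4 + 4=-18*d^2 - 32*d + m^2*(2*d + 4) + m*(18*d^2 + 30*d - 12) + 8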